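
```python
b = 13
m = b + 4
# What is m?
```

Trace:
`b = 13` → b = 13
`m = b + 4` → m = 17
So m = 17

Answer: 17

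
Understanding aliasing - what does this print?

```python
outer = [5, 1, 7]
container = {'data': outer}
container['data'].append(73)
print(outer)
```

Key concept: dict holds reference to list.
Step by step:
`outer = [5, 1, 7]` → outer = [5, 1, 7]
`container = {'data': outer}` → container = {'data': [5, 1, 7]}
`container['data'].append(73)` → outer = [5, 1, 7, 73]; container = {'data': [5, 1, 7, 73]}
`print(outer)` → prints [5, 1, 7, 73]

Answer: [5, 1, 7, 73]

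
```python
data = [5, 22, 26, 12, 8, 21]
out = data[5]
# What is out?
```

Trace:
`data = [5, 22, 26, 12, 8, 21]` → data = [5, 22, 26, 12, 8, 21]
`out = data[5]` → out = 21
So out = 21

Answer: 21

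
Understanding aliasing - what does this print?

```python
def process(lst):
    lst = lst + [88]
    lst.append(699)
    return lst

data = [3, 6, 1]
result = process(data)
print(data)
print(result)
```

Key concept: rebinding parameter vs mutation.
Step by step:
`data = [3, 6, 1]` → data = [3, 6, 1]
`result = process(data)` → result = [3, 6, 1, 88, 699]
`print(data)` → prints [3, 6, 1]
`print(result)` → prints [3, 6, 1, 88, 699]

Answer:
[3, 6, 1]
[3, 6, 1, 88, 699]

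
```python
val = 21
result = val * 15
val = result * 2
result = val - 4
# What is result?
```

Trace:
`val = 21` → val = 21
`result = val * 15` → result = 315
`val = result * 2` → val = 630
`result = val - 4` → result = 626
So result = 626

Answer: 626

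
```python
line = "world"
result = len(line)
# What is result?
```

Trace:
`line = "world"` → line = 'world'
`result = len(line)` → result = 5
So result = 5

Answer: 5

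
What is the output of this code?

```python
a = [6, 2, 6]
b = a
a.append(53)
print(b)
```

Key concept: basic list aliasing.
Step by step:
`a = [6, 2, 6]` → a = [6, 2, 6]
`b = a` → b = [6, 2, 6] (same object as a)
`a.append(53)` → a = [6, 2, 6, 53] (same object as b); b = [6, 2, 6, 53] (same object as a)
`print(b)` → prints [6, 2, 6, 53]

Answer: [6, 2, 6, 53]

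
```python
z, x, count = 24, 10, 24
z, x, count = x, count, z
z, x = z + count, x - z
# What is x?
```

Trace:
`z, x, count = 24, 10, 24` → z = 24; x = 10; count = 24
`z, x, count = x, count, z` → z = 10; x = 24; count = 24
`z, x = z + count, x - z` → z = 34; x = 14
So x = 14

Answer: 14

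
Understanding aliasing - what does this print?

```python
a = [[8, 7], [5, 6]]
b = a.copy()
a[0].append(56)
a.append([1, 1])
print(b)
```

Key concept: shallow copy with nested lists.
Step by step:
`a = [[8, 7], [5, 6]]` → a = [[8, 7], [5, 6]]
`b = a.copy()` → b = [[8, 7], [5, 6]]
`a[0].append(56)` → a = [[8, 7, 56], [5, 6]]; b = [[8, 7, 56], [5, 6]]
`a.append([1, 1])` → a = [[8, 7, 56], [5, 6], [1, 1]]
`print(b)` → prints [[8, 7, 56], [5, 6]]

Answer: [[8, 7, 56], [5, 6]]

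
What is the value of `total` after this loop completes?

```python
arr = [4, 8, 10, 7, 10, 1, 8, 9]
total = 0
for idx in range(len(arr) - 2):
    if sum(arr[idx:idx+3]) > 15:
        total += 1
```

Count windows with sum > 15
`total` takes the values: 0 → 1 → 2 → 3 → 4 → 5 → 6

Answer: 6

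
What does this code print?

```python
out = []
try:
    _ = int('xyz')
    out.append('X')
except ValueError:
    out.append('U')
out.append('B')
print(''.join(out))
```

Execution trace: 'U' (except ValueError) → 'B' (after the try/except). Output: UB

Answer: UB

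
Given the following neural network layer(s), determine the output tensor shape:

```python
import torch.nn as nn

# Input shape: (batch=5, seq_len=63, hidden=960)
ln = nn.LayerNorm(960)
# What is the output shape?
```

Input: (5, 63, 960) -> Output: (5, 63, 960)

Answer: (5, 63, 960)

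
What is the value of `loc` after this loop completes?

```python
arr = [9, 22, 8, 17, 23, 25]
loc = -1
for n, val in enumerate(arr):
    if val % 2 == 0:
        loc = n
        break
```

First even number index in [9, 22, 8, 17, 23, 25]
`loc` takes the values: -1 → 1

Answer: 1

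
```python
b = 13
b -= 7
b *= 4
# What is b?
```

Trace:
`b = 13` → b = 13
`b -= 7` → b = 6
`b *= 4` → b = 24
So b = 24

Answer: 24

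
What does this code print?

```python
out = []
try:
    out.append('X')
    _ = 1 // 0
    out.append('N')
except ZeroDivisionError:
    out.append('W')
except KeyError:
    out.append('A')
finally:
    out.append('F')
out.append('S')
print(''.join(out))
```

Execution trace: 'X' (try body) → 'W' (except ZeroDivisionError) → 'F' (finally) → 'S' (after the try/except). Output: XWFS

Answer: XWFS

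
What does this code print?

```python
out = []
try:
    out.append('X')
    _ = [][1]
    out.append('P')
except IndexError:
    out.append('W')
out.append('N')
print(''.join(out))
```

Execution trace: 'X' (try body) → 'W' (except IndexError) → 'N' (after the try/except). Output: XWN

Answer: XWN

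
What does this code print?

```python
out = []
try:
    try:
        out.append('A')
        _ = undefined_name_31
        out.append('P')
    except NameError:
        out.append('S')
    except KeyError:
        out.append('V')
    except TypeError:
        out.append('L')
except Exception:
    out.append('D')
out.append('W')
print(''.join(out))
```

Execution trace: 'A' (inner try body) → 'S' (inner except NameError) → 'W' (after the try/except). Output: ASW

Answer: ASW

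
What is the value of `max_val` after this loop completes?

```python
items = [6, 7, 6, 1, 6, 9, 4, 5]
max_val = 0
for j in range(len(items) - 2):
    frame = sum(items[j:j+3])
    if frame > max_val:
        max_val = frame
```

Max sum of 3-element window in [6, 7, 6, 1, 6, 9, 4, 5]
`max_val` takes the values: 0 → 19

Answer: 19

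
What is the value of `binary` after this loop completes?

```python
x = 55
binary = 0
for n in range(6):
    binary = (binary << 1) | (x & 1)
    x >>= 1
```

Reverse lowest 6 bits of 55
`binary` takes the values: 0 → 1 → 3 → 7 → 14 → 29 → 59

Answer: 59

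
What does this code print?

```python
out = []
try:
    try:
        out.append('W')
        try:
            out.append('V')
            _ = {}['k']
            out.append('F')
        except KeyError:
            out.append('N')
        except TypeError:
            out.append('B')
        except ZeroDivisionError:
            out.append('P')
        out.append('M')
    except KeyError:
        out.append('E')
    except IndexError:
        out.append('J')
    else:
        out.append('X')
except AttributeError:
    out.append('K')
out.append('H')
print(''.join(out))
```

Execution trace: 'W' (try body) → 'V' (inner try body) → 'N' (inner except KeyError) → 'M' (try body, no exception) → 'X' (else) → 'H' (after the try/except). Output: WVNMXH

Answer: WVNMXH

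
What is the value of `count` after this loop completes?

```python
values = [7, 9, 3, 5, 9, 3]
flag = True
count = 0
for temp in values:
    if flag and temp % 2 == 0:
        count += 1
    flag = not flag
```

Count even values at even positions
`count` takes the values: 0

Answer: 0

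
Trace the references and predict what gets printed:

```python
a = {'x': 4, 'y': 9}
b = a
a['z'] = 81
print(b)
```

Key concept: dict aliasing.
Step by step:
`a = {'x': 4, 'y': 9}` → a = {'x': 4, 'y': 9}
`b = a` → b = {'x': 4, 'y': 9} (same object as a)
`a['z'] = 81` → a = {'x': 4, 'y': 9, 'z': 81} (same object as b); b = {'x': 4, 'y': 9, 'z': 81} (same object as a)
`print(b)` → prints {'x': 4, 'y': 9, 'z': 81}

Answer: {'x': 4, 'y': 9, 'z': 81}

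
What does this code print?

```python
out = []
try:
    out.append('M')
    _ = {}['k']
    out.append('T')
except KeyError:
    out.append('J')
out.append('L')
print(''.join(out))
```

Execution trace: 'M' (try body) → 'J' (except KeyError) → 'L' (after the try/except). Output: MJL

Answer: MJL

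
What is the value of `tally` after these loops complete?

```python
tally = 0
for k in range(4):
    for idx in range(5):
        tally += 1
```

4 * 5 = 20
`tally` takes the values: 0 → 1 → 2 → 3 → 4 → 5 → 6 → 7 → 8 → 9 → 10 → 11 → 12 → 13 → 14 → 15 → 16 → 17 → 18 → 19 → 20

Answer: 20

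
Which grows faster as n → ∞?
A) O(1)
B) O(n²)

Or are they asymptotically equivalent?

O(1) vs O(n²): Higher order terms dominate.

Answer: B) O(n²) grows faster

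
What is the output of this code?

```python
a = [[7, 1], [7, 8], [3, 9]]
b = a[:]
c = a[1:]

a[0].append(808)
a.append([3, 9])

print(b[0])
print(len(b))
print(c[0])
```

Key concept: slice with nested mutation.
Step by step:
`a = [[7, 1], [7, 8], [3, 9]]` → a = [[7, 1], [7, 8], [3, 9]]
`b = a[:]` → b = [[7, 1], [7, 8], [3, 9]]
`c = a[1:]` → c = [[7, 8], [3, 9]]
`a[0].append(808)` → a = [[7, 1, 808], [7, 8], [3, 9]]; b = [[7, 1, 808], [7, 8], [3, 9]]
`a.append([3, 9])` → a = [[7, 1, 808], [7, 8], [3, 9], [3, 9]]
`print(b[0])` → prints [7, 1, 808]
`print(len(b))` → prints 3
`print(c[0])` → prints [7, 8]

Answer:
[7, 1, 808]
3
[7, 8]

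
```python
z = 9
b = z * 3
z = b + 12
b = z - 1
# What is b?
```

Trace:
`z = 9` → z = 9
`b = z * 3` → b = 27
`z = b + 12` → z = 39
`b = z - 1` → b = 38
So b = 38

Answer: 38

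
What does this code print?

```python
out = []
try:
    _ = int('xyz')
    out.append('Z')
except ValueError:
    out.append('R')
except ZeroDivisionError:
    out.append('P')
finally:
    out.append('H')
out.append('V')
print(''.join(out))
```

Execution trace: 'R' (except ValueError) → 'H' (finally) → 'V' (after the try/except). Output: RHV

Answer: RHV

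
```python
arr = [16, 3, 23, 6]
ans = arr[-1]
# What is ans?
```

Trace:
`arr = [16, 3, 23, 6]` → arr = [16, 3, 23, 6]
`ans = arr[-1]` → ans = 6
So ans = 6

Answer: 6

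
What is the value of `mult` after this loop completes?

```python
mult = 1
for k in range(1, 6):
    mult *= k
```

5! = 120
`mult` takes the values: 1 → 2 → 6 → 24 → 120

Answer: 120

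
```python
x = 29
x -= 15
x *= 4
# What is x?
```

Trace:
`x = 29` → x = 29
`x -= 15` → x = 14
`x *= 4` → x = 56
So x = 56

Answer: 56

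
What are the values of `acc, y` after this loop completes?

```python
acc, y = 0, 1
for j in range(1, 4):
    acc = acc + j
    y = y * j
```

Sum and factorial of 1 to 3
`acc, y` takes the values: (0, 1) → (1, 1) → (3, 1) → (3, 2) → (6, 2) → (6, 6)

Answer: 6, 6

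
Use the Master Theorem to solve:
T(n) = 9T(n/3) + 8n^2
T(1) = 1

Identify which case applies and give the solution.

a=9, b=3, f(n)=8n^2. log_3(9) = 2. Since c=2 = 2, Case 2 applies: T(n) = Θ(n^log_b(a) · log n) = O(n^2 log n).

Answer: O(n^2 log n) - Case 2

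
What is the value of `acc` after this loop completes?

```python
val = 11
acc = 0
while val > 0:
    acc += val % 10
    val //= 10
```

Sum digits of 11
`acc` takes the values: 0 → 1 → 2

Answer: 2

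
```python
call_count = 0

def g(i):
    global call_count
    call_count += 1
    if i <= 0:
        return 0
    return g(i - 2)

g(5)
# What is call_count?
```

Linear recursion stepping by 2: 4 calls from i=5 down to ≤0.

Answer: 4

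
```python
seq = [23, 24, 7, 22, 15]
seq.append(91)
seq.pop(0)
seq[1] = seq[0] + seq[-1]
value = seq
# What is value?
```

Trace:
`seq = [23, 24, 7, 22, 15]` → seq = [23, 24, 7, 22, 15]
`seq.append(91)` → seq = [23, 24, 7, 22, 15, 91]
`seq.pop(0)` → seq = [24, 7, 22, 15, 91]
`seq[1] = seq[0] + seq[-1]` → seq = [24, 115, 22, 15, 91]
`value = seq` → value = [24, 115, 22, 15, 91]
So value = [24, 115, 22, 15, 91]

Answer: [24, 115, 22, 15, 91]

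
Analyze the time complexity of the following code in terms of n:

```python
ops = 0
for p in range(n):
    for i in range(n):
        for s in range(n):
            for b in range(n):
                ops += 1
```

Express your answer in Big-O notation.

Each loop level contributes: n × n × n × n. Multiplying the contributions gives O(n^4).

Answer: O(n^4)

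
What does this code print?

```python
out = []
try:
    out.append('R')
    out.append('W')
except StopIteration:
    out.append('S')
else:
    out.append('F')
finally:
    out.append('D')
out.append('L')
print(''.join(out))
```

Execution trace: 'R' (try body) → 'W' (try body, no exception) → 'F' (else) → 'D' (finally) → 'L' (after the try/except). Output: RWFDL

Answer: RWFDL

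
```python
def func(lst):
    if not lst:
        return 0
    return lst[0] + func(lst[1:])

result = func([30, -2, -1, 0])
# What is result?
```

30 + (-2) + (-1) + 0 + 0 = 27

Answer: 27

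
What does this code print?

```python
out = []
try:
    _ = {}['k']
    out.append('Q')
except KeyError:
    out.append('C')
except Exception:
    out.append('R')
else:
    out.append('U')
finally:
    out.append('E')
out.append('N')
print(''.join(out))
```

Execution trace: 'C' (except KeyError) → 'E' (finally) → 'N' (after the try/except). Output: CEN

Answer: CEN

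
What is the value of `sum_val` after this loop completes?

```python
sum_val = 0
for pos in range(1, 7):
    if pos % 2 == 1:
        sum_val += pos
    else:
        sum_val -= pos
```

Add odd, subtract even
`sum_val` takes the values: 0 → 1 → -1 → 2 → -2 → 3 → -3

Answer: -3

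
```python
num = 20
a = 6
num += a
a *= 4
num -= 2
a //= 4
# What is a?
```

Trace:
`num = 20` → num = 20
`a = 6` → a = 6
`num += a` → num = 26
`a *= 4` → a = 24
`num -= 2` → num = 24
`a //= 4` → a = 6
So a = 6

Answer: 6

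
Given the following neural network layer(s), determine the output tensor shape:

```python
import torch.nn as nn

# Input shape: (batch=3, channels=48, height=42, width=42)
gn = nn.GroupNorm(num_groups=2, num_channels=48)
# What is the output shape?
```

Input: (3, 48, 42, 42) -> Output: (3, 48, 42, 42)

Answer: (3, 48, 42, 42)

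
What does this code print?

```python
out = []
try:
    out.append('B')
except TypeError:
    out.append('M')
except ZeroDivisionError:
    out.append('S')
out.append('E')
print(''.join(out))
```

Execution trace: 'B' (try body, no exception) → 'E' (after the try/except). Output: BE

Answer: BE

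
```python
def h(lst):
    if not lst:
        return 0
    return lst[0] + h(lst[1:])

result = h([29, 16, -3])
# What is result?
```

29 + 16 + (-3) + 0 = 42

Answer: 42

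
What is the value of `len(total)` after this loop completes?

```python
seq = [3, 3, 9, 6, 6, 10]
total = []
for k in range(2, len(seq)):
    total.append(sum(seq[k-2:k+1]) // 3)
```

Number of 3-element averages
`total` takes the values: [] → [5] → [5, 6] → [5, 6, 7] → [5, 6, 7, 7]
So `len(total)` = 4

Answer: 4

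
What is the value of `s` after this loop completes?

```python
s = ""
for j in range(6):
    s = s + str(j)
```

Concatenate digits 0 to 5
`s` takes the values: "" → "0" → "01" → "012" → "0123" → "01234" → "012345"

Answer: "012345"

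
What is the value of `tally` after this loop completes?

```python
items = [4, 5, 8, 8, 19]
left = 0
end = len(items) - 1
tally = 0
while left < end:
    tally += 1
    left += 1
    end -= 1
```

Iterations until pointers meet (list length 5)
`tally` takes the values: 0 → 1 → 2

Answer: 2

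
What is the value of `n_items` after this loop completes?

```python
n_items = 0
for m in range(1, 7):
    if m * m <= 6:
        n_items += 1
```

Count numbers where m² ≤ 6
`n_items` takes the values: 0 → 1 → 2

Answer: 2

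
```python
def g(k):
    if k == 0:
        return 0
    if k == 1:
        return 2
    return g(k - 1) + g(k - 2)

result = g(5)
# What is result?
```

Build up from base cases: g(0)=0, g(1)=2, g(2)=2, g(3)=4, g(4)=6, g(5)=10

Answer: 10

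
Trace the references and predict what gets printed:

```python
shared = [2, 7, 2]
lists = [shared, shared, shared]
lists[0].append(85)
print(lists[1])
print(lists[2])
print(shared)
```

Key concept: list of same reference.
Step by step:
`shared = [2, 7, 2]` → shared = [2, 7, 2]
`lists = [shared, shared, shared]` → lists = [[2, 7, 2], [2, 7, 2], [2, 7, 2]]
`lists[0].append(85)` → shared = [2, 7, 2, 85]; lists = [[2, 7, 2, 85], [2, 7, 2, 85], [2, 7, 2, 85]]
`print(lists[1])` → prints [2, 7, 2, 85]
`print(lists[2])` → prints [2, 7, 2, 85]
`print(shared)` → prints [2, 7, 2, 85]

Answer:
[2, 7, 2, 85]
[2, 7, 2, 85]
[2, 7, 2, 85]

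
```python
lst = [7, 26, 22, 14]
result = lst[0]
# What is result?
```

Trace:
`lst = [7, 26, 22, 14]` → lst = [7, 26, 22, 14]
`result = lst[0]` → result = 7
So result = 7

Answer: 7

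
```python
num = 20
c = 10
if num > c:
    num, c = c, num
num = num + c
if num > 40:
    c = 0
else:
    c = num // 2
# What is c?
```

Trace:
`num = 20` → num = 20
`c = 10` → c = 10
`if num > c: ...` → num > c is True → num = 10; c = 20
`num = num + c` → num = 30
`if num > 40: ...` → num > 40 is False, take else branch → c = 15
So c = 15

Answer: 15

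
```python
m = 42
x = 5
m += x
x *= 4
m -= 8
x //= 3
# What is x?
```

Trace:
`m = 42` → m = 42
`x = 5` → x = 5
`m += x` → m = 47
`x *= 4` → x = 20
`m -= 8` → m = 39
`x //= 3` → x = 6
So x = 6

Answer: 6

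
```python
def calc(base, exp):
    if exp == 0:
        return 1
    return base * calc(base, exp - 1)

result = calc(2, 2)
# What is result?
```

calc(2, 2) = 2 * 2 = 4

Answer: 4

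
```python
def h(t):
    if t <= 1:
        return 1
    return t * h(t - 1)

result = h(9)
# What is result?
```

h(9) = 9 * 8 * 7 * 6 * 5 * 4 * 3 * 2 * 1 = 362880

Answer: 362880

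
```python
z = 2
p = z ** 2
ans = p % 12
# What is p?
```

Trace:
`z = 2` → z = 2
`p = z ** 2` → p = 4
`ans = p % 12` → ans = 4
So p = 4

Answer: 4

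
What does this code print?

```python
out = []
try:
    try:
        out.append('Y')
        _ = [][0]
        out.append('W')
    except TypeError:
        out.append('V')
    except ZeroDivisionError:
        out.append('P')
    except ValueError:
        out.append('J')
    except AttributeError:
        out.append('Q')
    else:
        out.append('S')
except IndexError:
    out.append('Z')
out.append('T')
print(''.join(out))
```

Execution trace: 'Y' (try body) → 'Z' (outer except IndexError) → 'T' (after the try/except). Output: YZT

Answer: YZT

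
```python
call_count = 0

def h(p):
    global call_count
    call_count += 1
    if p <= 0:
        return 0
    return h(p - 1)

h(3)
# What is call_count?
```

Linear recursion stepping by 1: 4 calls from p=3 down to ≤0.

Answer: 4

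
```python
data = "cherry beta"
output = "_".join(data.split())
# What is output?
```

Trace:
`data = "cherry beta"` → data = 'cherry beta'
`output = "_".join(data.split())` → output = 'cherry_beta'
So output = 'cherry_beta'

Answer: 'cherry_beta'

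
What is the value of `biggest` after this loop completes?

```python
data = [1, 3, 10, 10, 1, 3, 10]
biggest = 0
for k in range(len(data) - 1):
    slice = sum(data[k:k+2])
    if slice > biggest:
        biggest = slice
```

Max sum of 2-element window in [1, 3, 10, 10, 1, 3, 10]
`biggest` takes the values: 0 → 4 → 13 → 20

Answer: 20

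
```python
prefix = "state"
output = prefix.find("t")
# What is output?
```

Trace:
`prefix = "state"` → prefix = 'state'
`output = prefix.find("t")` → output = 1
So output = 1

Answer: 1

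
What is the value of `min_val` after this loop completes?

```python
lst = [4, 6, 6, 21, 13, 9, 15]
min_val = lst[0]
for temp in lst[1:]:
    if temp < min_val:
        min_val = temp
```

Minimum of [4, 6, 6, 21, 13, 9, 15]
`min_val` takes the values: 4

Answer: 4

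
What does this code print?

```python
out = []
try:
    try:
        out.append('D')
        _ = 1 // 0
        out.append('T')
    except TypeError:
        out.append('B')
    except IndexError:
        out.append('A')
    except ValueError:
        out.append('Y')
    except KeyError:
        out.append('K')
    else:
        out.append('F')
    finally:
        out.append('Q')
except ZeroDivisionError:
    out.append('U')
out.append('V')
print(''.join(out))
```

Execution trace: 'D' (try body) → 'Q' (finally) → 'U' (outer except ZeroDivisionError) → 'V' (after the try/except). Output: DQUV

Answer: DQUV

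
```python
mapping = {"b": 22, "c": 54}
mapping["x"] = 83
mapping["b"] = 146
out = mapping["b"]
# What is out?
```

Trace:
`mapping = {"b": 22, "c": 54}` → mapping = {'b': 22, 'c': 54}
`mapping["x"] = 83` → mapping = {'b': 22, 'c': 54, 'x': 83}
`mapping["b"] = 146` → mapping = {'b': 146, 'c': 54, 'x': 83}
`out = mapping["b"]` → out = 146
So out = 146

Answer: 146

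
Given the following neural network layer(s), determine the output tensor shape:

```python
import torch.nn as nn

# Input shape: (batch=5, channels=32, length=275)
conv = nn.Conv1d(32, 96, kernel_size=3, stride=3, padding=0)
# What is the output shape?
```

Input: (5, 32, 275) -> Output: (5, 96, 91)

Answer: (5, 96, 91)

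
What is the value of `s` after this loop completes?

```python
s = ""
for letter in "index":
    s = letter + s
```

Reverse 'index'
`s` takes the values: "" → "i" → "ni" → "dni" → "edni" → "xedni"

Answer: "xedni"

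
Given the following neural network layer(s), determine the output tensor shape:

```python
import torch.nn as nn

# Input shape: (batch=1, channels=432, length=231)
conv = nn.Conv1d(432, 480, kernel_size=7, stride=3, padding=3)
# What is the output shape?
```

Input: (1, 432, 231) -> Output: (1, 480, 77)

Answer: (1, 480, 77)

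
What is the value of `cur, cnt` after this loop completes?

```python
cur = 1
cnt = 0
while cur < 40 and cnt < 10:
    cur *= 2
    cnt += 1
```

Double until >= 40 or 10 iterations
`cur, cnt` takes the values: (1, 0) → (2, 0) → (2, 1) → (4, 1) → (4, 2) → (8, 2) → (8, 3) → (16, 3) → (16, 4) → (32, 4) → (32, 5) → (64, 5) → (64, 6)

Answer: 64, 6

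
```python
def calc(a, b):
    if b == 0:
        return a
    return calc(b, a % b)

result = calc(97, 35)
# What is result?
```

calc(97, 35) -> calc(35, 27) -> calc(27, 8) -> calc(8, 3) -> calc(3, 2) -> calc(2, 1) -> calc(1, 0) -> 1

Answer: 1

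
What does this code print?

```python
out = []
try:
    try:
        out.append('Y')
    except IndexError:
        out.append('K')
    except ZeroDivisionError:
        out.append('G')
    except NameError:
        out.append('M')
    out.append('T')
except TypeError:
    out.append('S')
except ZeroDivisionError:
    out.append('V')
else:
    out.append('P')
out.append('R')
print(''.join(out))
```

Execution trace: 'Y' (inner try body, no exception) → 'T' (try body, no exception) → 'P' (else) → 'R' (after the try/except). Output: YTPR

Answer: YTPR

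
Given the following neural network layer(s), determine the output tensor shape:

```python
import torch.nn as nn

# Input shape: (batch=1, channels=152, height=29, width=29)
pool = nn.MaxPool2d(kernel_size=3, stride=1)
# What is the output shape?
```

Input: (1, 152, 29, 29) -> Output: (1, 152, 27, 27)

Answer: (1, 152, 27, 27)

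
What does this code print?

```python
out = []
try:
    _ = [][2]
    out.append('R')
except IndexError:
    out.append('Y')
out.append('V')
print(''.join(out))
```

Execution trace: 'Y' (except IndexError) → 'V' (after the try/except). Output: YV

Answer: YV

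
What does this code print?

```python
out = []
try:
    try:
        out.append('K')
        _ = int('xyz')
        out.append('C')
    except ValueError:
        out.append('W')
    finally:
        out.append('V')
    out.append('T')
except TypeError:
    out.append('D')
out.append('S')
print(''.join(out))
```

Execution trace: 'K' (inner try body) → 'W' (inner except ValueError) → 'V' (inner finally) → 'T' (try body, no exception) → 'S' (after the try/except). Output: KWVTS

Answer: KWVTS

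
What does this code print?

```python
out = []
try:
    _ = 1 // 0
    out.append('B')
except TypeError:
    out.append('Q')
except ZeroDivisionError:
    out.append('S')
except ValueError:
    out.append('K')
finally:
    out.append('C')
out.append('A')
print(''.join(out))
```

Execution trace: 'S' (except ZeroDivisionError) → 'C' (finally) → 'A' (after the try/except). Output: SCA

Answer: SCA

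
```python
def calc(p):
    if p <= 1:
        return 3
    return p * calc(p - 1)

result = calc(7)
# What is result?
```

calc(7) = 7 * 6 * 5 * 4 * 3 * 2 * 3 = 15120

Answer: 15120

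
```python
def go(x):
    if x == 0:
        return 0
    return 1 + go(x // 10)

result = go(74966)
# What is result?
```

Count of digits of 74966: 5

Answer: 5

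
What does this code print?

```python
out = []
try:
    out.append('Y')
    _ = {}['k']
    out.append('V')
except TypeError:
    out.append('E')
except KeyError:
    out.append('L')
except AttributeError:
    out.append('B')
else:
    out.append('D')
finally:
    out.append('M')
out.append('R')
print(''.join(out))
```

Execution trace: 'Y' (try body) → 'L' (except KeyError) → 'M' (finally) → 'R' (after the try/except). Output: YLMR

Answer: YLMR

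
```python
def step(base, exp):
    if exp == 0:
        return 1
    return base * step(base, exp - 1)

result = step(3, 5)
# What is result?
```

step(3, 5) = 3 * 3 * 3 * 3 * 3 = 243

Answer: 243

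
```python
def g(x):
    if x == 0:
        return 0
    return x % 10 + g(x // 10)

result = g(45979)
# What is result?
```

Sum of digits of 45979: 9 + 7 + 9 + 5 + 4 = 34

Answer: 34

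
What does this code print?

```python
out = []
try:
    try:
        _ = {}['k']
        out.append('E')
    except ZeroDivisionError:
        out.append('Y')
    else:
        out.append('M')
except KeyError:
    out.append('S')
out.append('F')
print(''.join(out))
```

Execution trace: 'S' (outer except KeyError) → 'F' (after the try/except). Output: SF

Answer: SF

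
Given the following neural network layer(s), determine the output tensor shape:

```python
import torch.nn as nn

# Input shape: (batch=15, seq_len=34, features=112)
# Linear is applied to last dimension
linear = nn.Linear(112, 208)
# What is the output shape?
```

Input: (15, 34, 112) -> Output: (15, 34, 208)

Answer: (15, 34, 208)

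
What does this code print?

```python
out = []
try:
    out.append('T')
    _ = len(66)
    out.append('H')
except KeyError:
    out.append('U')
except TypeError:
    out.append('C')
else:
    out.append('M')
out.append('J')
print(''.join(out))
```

Execution trace: 'T' (try body) → 'C' (except TypeError) → 'J' (after the try/except). Output: TCJ

Answer: TCJ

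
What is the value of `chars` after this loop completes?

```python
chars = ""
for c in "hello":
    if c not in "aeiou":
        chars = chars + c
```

Remove vowels from 'hello'
`chars` takes the values: "" → "h" → "hl" → "hll"

Answer: "hll"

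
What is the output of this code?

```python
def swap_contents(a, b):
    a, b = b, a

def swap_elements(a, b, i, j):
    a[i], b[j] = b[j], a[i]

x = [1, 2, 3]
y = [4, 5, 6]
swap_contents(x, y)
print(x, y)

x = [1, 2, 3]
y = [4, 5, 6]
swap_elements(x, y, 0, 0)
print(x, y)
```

Key concept: parameter rebinding vs mutation.
Step by step:
`x = [1, 2, 3]` → x = [1, 2, 3]
`y = [4, 5, 6]` → y = [4, 5, 6]
`swap_contents(x, y)` → no visible change to tracked variables
`print(x, y)` → prints [1, 2, 3] [4, 5, 6]
`x = [1, 2, 3]` → x = [1, 2, 3]
`y = [4, 5, 6]` → y = [4, 5, 6]
`swap_elements(x, y, 0, 0)` → x = [4, 2, 3]; y = [1, 5, 6]
`print(x, y)` → prints [4, 2, 3] [1, 5, 6]

Answer:
[1, 2, 3] [4, 5, 6]
[4, 2, 3] [1, 5, 6]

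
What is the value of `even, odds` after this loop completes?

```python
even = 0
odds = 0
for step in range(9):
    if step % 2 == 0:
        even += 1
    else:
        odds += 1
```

Count evens and odds in range(9)
`even, odds` takes the values: (0, 0) → (1, 0) → (1, 1) → (2, 1) → (2, 2) → (3, 2) → (3, 3) → (4, 3) → (4, 4) → (5, 4)

Answer: 5, 4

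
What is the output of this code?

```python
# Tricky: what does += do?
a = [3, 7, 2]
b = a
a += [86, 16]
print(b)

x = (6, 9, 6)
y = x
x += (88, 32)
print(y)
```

Key concept: += behavior differs for mutable vs immutable.
Step by step:
`a = [3, 7, 2]` → a = [3, 7, 2]
`b = a` → b = [3, 7, 2] (same object as a)
`a += [86, 16]` → a = [3, 7, 2, 86, 16] (same object as b); b = [3, 7, 2, 86, 16] (same object as a)
`print(b)` → prints [3, 7, 2, 86, 16]
`x = (6, 9, 6)` → x = (6, 9, 6)
`y = x` → y = (6, 9, 6)
`x += (88, 32)` → x = (6, 9, 6, 88, 32)
`print(y)` → prints (6, 9, 6)

Answer:
[3, 7, 2, 86, 16]
(6, 9, 6)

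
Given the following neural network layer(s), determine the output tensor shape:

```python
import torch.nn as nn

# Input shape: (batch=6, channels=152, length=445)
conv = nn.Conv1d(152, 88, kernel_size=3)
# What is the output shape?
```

Input: (6, 152, 445) -> Output: (6, 88, 443)

Answer: (6, 88, 443)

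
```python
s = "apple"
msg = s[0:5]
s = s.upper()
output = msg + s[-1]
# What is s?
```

Trace:
`s = "apple"` → s = 'apple'
`msg = s[0:5]` → msg = 'apple'
`s = s.upper()` → s = 'APPLE'
`output = msg + s[-1]` → output = 'appleE'
So s = 'APPLE'

Answer: 'APPLE'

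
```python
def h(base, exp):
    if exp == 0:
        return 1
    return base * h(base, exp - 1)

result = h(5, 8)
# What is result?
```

h(5, 8) = 5 * 5 * 5 * 5 * 5 * 5 * 5 * 5 = 390625

Answer: 390625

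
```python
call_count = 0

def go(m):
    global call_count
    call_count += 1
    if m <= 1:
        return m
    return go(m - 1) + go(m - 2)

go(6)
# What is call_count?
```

Calls(m) = 1 + Calls(m-1) + Calls(m-2); Calls(0)=Calls(1)=1. For m=6 this gives 25.

Answer: 25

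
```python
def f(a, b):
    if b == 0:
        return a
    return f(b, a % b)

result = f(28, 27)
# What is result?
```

f(28, 27) -> f(27, 1) -> f(1, 0) -> 1

Answer: 1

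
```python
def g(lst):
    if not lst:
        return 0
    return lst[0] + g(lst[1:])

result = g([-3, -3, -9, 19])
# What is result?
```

(-3) + (-3) + (-9) + 19 + 0 = 4

Answer: 4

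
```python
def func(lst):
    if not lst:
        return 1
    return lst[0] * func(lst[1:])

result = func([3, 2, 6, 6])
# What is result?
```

Product over [3, 2, 6, 6] = 3 * 2 * 6 * 6 = 216

Answer: 216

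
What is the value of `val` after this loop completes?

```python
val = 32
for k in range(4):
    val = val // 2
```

Halve 4 times: 32 // 2^4 = 2
`val` takes the values: 32 → 16 → 8 → 4 → 2

Answer: 2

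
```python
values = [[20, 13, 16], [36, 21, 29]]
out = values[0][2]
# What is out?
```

Trace:
`values = [[20, 13, 16], [36, 21, 29]]` → values = [[20, 13, 16], [36, 21, 29]]
`out = values[0][2]` → out = 16
So out = 16

Answer: 16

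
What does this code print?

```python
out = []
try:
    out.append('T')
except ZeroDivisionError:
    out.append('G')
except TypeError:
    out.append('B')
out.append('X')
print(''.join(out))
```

Execution trace: 'T' (try body, no exception) → 'X' (after the try/except). Output: TX

Answer: TX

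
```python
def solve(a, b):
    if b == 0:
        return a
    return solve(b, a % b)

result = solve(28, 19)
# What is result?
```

solve(28, 19) -> solve(19, 9) -> solve(9, 1) -> solve(1, 0) -> 1

Answer: 1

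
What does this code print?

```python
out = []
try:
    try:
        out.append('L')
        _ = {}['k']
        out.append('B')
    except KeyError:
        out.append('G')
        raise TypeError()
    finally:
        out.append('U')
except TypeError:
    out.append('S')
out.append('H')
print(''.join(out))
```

Execution trace: 'L' (try body) → 'G' (except KeyError) → 'U' (finally) → 'S' (outer except TypeError) → 'H' (after the try/except). Output: LGUSH

Answer: LGUSH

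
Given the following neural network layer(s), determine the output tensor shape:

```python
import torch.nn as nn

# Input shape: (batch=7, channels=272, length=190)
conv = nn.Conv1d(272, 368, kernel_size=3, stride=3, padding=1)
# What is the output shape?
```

Input: (7, 272, 190) -> Output: (7, 368, 64)

Answer: (7, 368, 64)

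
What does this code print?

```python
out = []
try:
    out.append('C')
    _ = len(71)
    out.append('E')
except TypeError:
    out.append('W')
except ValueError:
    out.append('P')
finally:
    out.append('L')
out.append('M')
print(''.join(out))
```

Execution trace: 'C' (try body) → 'W' (except TypeError) → 'L' (finally) → 'M' (after the try/except). Output: CWLM

Answer: CWLM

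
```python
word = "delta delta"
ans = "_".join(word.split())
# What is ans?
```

Trace:
`word = "delta delta"` → word = 'delta delta'
`ans = "_".join(word.split())` → ans = 'delta_delta'
So ans = 'delta_delta'

Answer: 'delta_delta'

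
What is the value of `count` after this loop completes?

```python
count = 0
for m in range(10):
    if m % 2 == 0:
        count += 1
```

Count numbers divisible by 2 in range(10)
`count` takes the values: 0 → 1 → 2 → 3 → 4 → 5

Answer: 5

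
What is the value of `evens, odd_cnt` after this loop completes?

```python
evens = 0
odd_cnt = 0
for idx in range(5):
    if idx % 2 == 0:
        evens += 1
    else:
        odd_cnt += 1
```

Count evens and odds in range(5)
`evens, odd_cnt` takes the values: (0, 0) → (1, 0) → (1, 1) → (2, 1) → (2, 2) → (3, 2)

Answer: 3, 2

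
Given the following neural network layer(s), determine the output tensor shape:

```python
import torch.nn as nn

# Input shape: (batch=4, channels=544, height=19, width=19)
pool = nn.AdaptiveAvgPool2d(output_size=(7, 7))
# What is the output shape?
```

Input: (4, 544, 19, 19) -> Output: (4, 544, 7, 7)

Answer: (4, 544, 7, 7)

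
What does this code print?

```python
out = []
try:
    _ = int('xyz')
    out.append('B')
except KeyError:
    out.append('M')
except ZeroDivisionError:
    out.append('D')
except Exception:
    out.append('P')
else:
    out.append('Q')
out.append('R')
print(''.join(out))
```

Execution trace: 'P' (except Exception) → 'R' (after the try/except). Output: PR

Answer: PR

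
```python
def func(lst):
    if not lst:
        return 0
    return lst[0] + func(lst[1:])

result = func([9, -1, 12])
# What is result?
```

9 + (-1) + 12 + 0 = 20

Answer: 20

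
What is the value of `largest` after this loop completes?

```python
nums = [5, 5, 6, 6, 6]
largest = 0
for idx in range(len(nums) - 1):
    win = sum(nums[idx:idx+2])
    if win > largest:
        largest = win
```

Max sum of 2-element window in [5, 5, 6, 6, 6]
`largest` takes the values: 0 → 10 → 11 → 12

Answer: 12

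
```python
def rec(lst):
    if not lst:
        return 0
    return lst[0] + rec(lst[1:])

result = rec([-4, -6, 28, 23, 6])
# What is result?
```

(-4) + (-6) + 28 + 23 + 6 + 0 = 47

Answer: 47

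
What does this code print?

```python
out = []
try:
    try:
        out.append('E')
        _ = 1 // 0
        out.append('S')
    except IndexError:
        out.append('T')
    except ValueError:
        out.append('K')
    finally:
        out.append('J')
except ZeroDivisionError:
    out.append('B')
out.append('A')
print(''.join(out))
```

Execution trace: 'E' (inner try body) → 'J' (inner finally) → 'B' (outer except ZeroDivisionError) → 'A' (after the try/except). Output: EJBA

Answer: EJBA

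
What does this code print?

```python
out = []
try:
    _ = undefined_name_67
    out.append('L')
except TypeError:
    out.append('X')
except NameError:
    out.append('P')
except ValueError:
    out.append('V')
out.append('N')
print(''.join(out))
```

Execution trace: 'P' (except NameError) → 'N' (after the try/except). Output: PN

Answer: PN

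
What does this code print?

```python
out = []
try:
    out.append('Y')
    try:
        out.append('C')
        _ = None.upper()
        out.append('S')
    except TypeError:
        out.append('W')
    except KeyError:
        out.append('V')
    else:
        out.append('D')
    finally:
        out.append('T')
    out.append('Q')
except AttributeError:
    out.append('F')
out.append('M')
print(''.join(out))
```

Execution trace: 'Y' (try body) → 'C' (inner try body) → 'T' (inner finally) → 'F' (except AttributeError) → 'M' (after the try/except). Output: YCTFM

Answer: YCTFM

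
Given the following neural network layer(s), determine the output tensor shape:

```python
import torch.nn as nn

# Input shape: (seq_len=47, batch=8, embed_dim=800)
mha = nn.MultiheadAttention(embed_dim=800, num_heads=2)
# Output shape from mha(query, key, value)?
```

Input: (47, 8, 800) -> Output: (47, 8, 800)

Answer: (47, 8, 800)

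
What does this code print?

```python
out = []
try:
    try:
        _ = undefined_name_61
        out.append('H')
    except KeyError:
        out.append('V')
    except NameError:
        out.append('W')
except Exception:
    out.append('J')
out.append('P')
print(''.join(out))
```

Execution trace: 'W' (inner except NameError) → 'P' (after the try/except). Output: WP

Answer: WP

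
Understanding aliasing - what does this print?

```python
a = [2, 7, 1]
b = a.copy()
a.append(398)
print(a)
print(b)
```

Key concept: list.copy() creates independent copy.
Step by step:
`a = [2, 7, 1]` → a = [2, 7, 1]
`b = a.copy()` → b = [2, 7, 1]
`a.append(398)` → a = [2, 7, 1, 398]
`print(a)` → prints [2, 7, 1, 398]
`print(b)` → prints [2, 7, 1]

Answer:
[2, 7, 1, 398]
[2, 7, 1]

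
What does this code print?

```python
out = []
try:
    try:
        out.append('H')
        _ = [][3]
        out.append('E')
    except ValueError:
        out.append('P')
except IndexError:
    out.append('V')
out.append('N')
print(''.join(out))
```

Execution trace: 'H' (try body) → 'V' (outer except IndexError) → 'N' (after the try/except). Output: HVN

Answer: HVN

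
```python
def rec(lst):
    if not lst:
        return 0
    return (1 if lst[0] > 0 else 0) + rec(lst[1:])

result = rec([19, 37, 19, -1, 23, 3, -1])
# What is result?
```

Count of positive elements in [19, 37, 19, -1, 23, 3, -1] = 5

Answer: 5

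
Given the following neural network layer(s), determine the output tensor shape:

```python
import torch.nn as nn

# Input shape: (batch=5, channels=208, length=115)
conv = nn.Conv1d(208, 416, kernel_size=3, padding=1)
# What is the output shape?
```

Input: (5, 208, 115) -> Output: (5, 416, 115)

Answer: (5, 416, 115)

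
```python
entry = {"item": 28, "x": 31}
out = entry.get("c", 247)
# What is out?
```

Trace:
`entry = {"item": 28, "x": 31}` → entry = {'item': 28, 'x': 31}
`out = entry.get("c", 247)` → out = 247
So out = 247

Answer: 247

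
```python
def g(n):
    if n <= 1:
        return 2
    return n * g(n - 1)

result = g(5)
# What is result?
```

g(5) = 5 * 4 * 3 * 2 * 2 = 240

Answer: 240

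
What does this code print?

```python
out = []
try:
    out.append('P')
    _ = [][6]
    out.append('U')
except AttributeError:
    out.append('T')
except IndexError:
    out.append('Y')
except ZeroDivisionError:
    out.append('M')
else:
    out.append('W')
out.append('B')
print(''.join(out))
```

Execution trace: 'P' (try body) → 'Y' (except IndexError) → 'B' (after the try/except). Output: PYB

Answer: PYB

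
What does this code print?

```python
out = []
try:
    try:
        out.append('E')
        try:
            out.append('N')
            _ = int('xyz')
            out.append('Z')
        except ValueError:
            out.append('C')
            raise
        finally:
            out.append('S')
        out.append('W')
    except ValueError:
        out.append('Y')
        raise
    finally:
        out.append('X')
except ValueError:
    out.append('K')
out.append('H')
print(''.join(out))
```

Execution trace: 'E' (try body) → 'N' (inner try body) → 'C' (inner except ValueError) → 'S' (inner finally) → 'Y' (except ValueError) → 'X' (finally) → 'K' (outer except ValueError) → 'H' (after the try/except). Output: ENCSYXKH

Answer: ENCSYXKH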